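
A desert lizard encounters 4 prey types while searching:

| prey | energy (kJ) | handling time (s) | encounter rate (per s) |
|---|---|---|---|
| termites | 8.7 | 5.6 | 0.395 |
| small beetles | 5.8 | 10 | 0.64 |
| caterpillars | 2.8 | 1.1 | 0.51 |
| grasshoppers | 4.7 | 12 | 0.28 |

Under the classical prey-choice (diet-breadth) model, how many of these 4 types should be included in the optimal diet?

Profitabilities (E/h, kJ/s): caterpillars 2.55, termites 1.55, small beetles 0.58, grasshoppers 0.392. Add prey in this order while the next type's profitability exceeds the intake rate on those already taken.
Rate on top 1: 0.9148. termites: 1.55 > 0.9148 → include.
Rate on top 2: 1.289. small beetles: 0.58 < 1.289 → exclude; stop.
Optimal diet: caterpillars, termites — 2 of 4 types.

2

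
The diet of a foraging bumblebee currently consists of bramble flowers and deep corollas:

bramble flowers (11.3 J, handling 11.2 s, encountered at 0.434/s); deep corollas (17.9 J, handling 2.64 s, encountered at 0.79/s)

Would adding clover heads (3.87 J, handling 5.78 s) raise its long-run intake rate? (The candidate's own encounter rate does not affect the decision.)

No

Intake rate on the current diet: R = (0.434×11.3 + 0.79×17.9) / (1 + 0.434×11.2 + 0.79×2.64) = 19.05/7.946 = 2.397 J/s.
Profitability of clover heads: 3.87/5.78 = 0.6696 J/s.
0.6696 < 2.397, so adding clover heads would lower the average — exclude it.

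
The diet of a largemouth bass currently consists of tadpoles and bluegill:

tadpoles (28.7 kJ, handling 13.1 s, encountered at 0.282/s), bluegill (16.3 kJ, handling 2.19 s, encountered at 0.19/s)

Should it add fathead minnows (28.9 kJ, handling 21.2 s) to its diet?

Current rate: (0.282×28.7 + 0.19×16.3)/(1 + 0.282×13.1 + 0.19×2.19) = 2.19 kJ/s.
fathead minnows: E/h = 28.9/21.2 = 1.363 kJ/s.
1.363 < 2.19, so adding fathead minnows would lower the average — exclude it.

No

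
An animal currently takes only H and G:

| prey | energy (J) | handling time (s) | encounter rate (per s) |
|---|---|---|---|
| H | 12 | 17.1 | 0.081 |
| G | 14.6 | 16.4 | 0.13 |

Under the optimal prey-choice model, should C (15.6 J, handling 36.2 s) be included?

Current rate: (0.081×12 + 0.13×14.6)/(1 + 0.081×17.1 + 0.13×16.4) = 0.6354 J/s.
Profitability of C: 15.6/36.2 = 0.4309 J/s.
Since 0.4309 < R, time spent handling C is better spent searching.

No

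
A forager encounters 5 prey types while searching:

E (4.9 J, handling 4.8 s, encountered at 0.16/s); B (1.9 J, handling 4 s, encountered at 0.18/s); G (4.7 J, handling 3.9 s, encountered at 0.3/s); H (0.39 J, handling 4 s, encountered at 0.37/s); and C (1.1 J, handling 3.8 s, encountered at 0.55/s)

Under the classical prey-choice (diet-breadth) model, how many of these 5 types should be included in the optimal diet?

2

Profitabilities (E/h, J/s): G 1.21, E 1.02, B 0.475, C 0.289, H 0.0975. Add prey in this order while the next type's profitability exceeds the intake rate on those already taken.
Rate on top 1: 0.6498. E: 1.02 > 0.6498 → include.
Rate on top 2: 0.7468. B: 0.475 < 0.7468 → exclude; stop.
Optimal diet: G, E — 2 of 5 types.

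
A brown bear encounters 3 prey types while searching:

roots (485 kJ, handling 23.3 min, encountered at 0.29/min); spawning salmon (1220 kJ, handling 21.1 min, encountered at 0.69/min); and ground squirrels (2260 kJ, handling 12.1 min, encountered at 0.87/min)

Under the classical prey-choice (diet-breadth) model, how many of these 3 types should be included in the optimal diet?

1

Rank by E/h (kJ/min): ground squirrels 187, spawning salmon 57.8, roots 20.8. Include each in turn until the next type's E/h falls below the running intake rate.
Rate on top 1: 170.6. spawning salmon: 57.8 < 170.6 → exclude; stop.
Optimal diet: ground squirrels — 1 of 3 types.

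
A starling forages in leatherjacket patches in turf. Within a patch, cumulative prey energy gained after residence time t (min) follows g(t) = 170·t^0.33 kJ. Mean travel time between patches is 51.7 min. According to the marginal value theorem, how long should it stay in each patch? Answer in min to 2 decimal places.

25.46 min

Maximise g(t)/(T+t): set derivative to zero → g'(t)(T+t) = g(t).
g'(t) = 0.33·170·t^-0.67. Setting 0.33·170·t^-0.67 = 170·t^0.33/(51.7+t) gives 0.33(51.7+t) = t, so 0.67·t = 0.33×51.7.
t* = 0.33×51.7/0.67 = 25.46 min.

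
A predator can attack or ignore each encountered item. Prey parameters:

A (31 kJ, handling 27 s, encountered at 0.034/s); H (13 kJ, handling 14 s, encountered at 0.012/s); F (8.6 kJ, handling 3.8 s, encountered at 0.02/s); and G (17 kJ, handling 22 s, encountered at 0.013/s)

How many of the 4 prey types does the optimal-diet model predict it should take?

E/h in descending order: F 2.26, A 1.15, H 0.929, G 0.773 kJ/s. The optimal diet is the largest prefix of this list for which every included type satisfies E_i/h_i > R on the types above it.
Rate on top 1: 0.1599. A: 1.15 > 0.1599 → include.
Rate on top 2: 0.6148. H: 0.929 > 0.6148 → include.
Rate on top 3: 0.6392. G: 0.773 > 0.6392 → include.
Optimal diet: F, A, H, G — 4 of 4 types.

4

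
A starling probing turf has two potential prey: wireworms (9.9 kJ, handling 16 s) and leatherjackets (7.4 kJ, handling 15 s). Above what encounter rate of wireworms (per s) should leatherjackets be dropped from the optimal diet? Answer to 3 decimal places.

The zero-one rule: include leatherjackets iff E₂/h₂ > λE₁/(1+λh₁). Equality gives the switch point.
λE₁h₂ = E₂ + λE₂h₁ ⇒ λ = E₂/(E₁h₂ − E₂h₁) = 7.4/(148.5 − 118.4) = 0.2458 per s.

0.246 per s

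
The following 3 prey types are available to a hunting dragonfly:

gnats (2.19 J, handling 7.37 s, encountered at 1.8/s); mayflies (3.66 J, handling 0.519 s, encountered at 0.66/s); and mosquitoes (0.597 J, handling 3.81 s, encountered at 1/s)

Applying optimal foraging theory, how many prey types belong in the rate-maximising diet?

1

Rank by E/h (J/s): mayflies 7.05, gnats 0.297, mosquitoes 0.157. Include each in turn until the next type's E/h falls below the running intake rate.
Rate on top 1: 1.799. gnats: 0.297 < 1.799 → exclude; stop.
Optimal diet: mayflies — 1 of 3 types.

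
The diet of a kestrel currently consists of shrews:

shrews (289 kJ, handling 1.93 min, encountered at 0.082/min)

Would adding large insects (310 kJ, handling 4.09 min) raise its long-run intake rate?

Intake rate on the current diet: R = (0.082×289) / (1 + 0.082×1.93) = 23.7/1.158 = 20.46 kJ/min.
Profitability of large insects: 310/4.09 = 75.79 kJ/min.
Since 75.79 > R, including large insects increases the long-run rate.

Yes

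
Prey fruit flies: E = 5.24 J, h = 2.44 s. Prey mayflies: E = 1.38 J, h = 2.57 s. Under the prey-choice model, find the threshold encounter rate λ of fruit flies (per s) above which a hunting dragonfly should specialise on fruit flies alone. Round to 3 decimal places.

0.137 per s

At the threshold, the rate on fruit flies alone equals the profitability of mayflies: λ·5.24/(1 + λ·2.44) = 1.38/2.57 = 0.537.
Rearranging, λ(5.24 − 0.537×2.44) = 0.537, so λ = 0.537/3.93 = 0.1366 per s.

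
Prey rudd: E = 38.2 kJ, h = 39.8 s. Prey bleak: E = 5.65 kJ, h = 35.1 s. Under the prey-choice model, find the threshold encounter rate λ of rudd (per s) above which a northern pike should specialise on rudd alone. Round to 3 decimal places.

0.005 per s

Drop bleak once their profitability E₂/h₂ falls below the rate achievable on rudd alone: E₂/h₂ = λE₁/(1 + λh₁).
Solve for λ: λE₁h₂ = E₂(1 + λh₁) → λ(E₁h₂ − E₂h₁) = E₂ → λ = E₂/(E₁h₂ − E₂h₁).
λ = 5.65/(38.2×35.1 − 5.65×39.8) = 5.65/1116 = 0.005063 per s.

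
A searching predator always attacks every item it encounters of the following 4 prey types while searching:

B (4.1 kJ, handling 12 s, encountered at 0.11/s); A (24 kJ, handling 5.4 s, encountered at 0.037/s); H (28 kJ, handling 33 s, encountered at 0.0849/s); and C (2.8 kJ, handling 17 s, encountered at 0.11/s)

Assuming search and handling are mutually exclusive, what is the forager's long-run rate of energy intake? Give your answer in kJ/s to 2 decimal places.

R = Σλ_iE_i / (1 + Σλ_ih_i)
Numerator: 0.11×4.1 + 0.037×24 + 0.0849×28 + 0.11×2.8 = 4.024
Denominator: 1 + 0.11×12 + 0.037×5.4 + 0.0849×33 + 0.11×17 = 7.192
R = 4.024/7.192 = 0.5596 kJ/s

0.56 kJ/s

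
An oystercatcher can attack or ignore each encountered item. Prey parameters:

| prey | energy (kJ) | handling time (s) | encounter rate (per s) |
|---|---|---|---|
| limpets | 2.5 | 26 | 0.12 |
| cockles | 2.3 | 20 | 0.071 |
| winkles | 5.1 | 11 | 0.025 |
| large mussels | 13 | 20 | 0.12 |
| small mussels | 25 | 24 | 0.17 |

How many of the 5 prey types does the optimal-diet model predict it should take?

Rank by E/h (kJ/s): small mussels 1.04, large mussels 0.65, winkles 0.464, cockles 0.115, limpets 0.0962. Include each in turn until the next type's E/h falls below the running intake rate.
Rate on top 1: 0.8366. large mussels: 0.65 < 0.8366 → exclude; stop.
Optimal diet: small mussels — 1 of 5 types.

1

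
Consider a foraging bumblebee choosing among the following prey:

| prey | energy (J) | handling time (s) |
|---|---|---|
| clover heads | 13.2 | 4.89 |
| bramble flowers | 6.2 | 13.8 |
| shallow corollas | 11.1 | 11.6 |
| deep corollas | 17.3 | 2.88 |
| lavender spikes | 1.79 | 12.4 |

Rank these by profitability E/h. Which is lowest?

Profitability E/h (J/s): clover heads = 13.2/4.89 = 2.7, bramble flowers = 6.2/13.8 = 0.449, shallow corollas = 11.1/11.6 = 0.957, deep corollas = 17.3/2.88 = 6.01, lavender spikes = 1.79/12.4 = 0.144.
Ranked: deep corollas > clover heads > shallow corollas > bramble flowers > lavender spikes.

lavender spikes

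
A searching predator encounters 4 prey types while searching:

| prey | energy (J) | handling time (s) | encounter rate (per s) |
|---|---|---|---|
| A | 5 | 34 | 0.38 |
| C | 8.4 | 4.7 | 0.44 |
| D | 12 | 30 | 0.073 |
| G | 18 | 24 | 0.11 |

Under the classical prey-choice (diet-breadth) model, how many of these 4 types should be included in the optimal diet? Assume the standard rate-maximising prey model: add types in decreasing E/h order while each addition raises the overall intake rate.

E/h in descending order: C 1.79, G 0.75, D 0.4, A 0.147 J/s. The optimal diet is the largest prefix of this list for which every included type satisfies E_i/h_i > R on the types above it.
Rate on top 1: 1.205. G: 0.75 < 1.205 → exclude; stop.
Optimal diet: C — 1 of 4 types.

1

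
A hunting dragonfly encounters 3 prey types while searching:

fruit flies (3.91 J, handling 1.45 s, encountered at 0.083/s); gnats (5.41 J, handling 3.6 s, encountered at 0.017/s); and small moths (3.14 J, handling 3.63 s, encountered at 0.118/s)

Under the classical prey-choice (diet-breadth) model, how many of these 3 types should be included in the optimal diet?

3

E/h in descending order: fruit flies 2.7, gnats 1.5, small moths 0.865 J/s. The optimal diet is the largest prefix of this list for which every included type satisfies E_i/h_i > R on the types above it.
Rate on top 1: 0.2897. gnats: 1.5 > 0.2897 → include.
Rate on top 2: 0.3525. small moths: 0.865 > 0.3525 → include.
Optimal diet: fruit flies, gnats, small moths — 3 of 3 types.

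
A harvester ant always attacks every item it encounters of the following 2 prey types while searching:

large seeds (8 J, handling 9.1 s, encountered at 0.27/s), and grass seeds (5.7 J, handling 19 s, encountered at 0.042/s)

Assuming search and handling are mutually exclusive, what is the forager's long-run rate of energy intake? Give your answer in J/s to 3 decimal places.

R = Σλ_iE_i / (1 + Σλ_ih_i)
Numerator: 0.27×8 + 0.042×5.7 = 2.399
Denominator: 1 + 0.27×9.1 + 0.042×19 = 4.255
R = 2.399/4.255 = 0.5639 J/s

0.564 J/s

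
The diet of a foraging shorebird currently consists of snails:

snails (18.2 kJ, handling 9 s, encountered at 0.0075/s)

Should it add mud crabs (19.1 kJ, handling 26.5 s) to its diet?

Current rate: (0.0075×18.2)/(1 + 0.0075×9) = 0.1279 kJ/s.
mud crabs: E/h = 19.1/26.5 = 0.7208 kJ/s.
0.7208 > 0.1279, so adding mud crabs raises the average — include it.

Yes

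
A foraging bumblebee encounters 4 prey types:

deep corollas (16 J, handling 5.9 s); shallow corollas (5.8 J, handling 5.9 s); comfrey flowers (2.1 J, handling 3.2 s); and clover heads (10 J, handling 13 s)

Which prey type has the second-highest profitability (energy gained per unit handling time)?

shallow corollas

Profitability E/h (J/s): deep corollas = 16/5.9 = 2.71, shallow corollas = 5.8/5.9 = 0.983, comfrey flowers = 2.1/3.2 = 0.656, clover heads = 10/13 = 0.769.
Ranked: deep corollas > shallow corollas > clover heads > comfrey flowers.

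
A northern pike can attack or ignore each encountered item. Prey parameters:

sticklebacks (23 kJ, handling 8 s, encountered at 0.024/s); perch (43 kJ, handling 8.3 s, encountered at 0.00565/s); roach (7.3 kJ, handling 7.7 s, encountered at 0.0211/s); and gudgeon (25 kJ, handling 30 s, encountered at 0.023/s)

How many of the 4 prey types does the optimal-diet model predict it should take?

4

E/h in descending order: perch 5.18, sticklebacks 2.88, roach 0.948, gudgeon 0.833 kJ/s. The optimal diet is the largest prefix of this list for which every included type satisfies E_i/h_i > R on the types above it.
Rate on top 1: 0.2321. sticklebacks: 2.88 > 0.2321 → include.
Rate on top 2: 0.6417. roach: 0.948 > 0.6417 → include.
Rate on top 3: 0.6772. gudgeon: 0.833 > 0.6772 → include.
Optimal diet: perch, sticklebacks, roach, gudgeon — 4 of 4 types.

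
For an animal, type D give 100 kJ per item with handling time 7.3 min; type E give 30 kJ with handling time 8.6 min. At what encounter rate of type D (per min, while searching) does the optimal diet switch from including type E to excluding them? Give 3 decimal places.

The zero-one rule: include type E iff E₂/h₂ > λE₁/(1+λh₁). Equality gives the switch point.
λE₁h₂ = E₂ + λE₂h₁ ⇒ λ = E₂/(E₁h₂ − E₂h₁) = 30/(860 − 219) = 0.0468 per min.

0.047 per min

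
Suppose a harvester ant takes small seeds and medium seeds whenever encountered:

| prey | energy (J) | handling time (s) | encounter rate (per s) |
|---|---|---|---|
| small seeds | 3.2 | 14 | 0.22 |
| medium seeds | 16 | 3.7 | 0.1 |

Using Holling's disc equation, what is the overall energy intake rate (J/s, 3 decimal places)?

0.518 J/s

R = (0.22×3.2 + 0.1×16) / (1 + 0.22×14 + 0.1×3.7) = 2.304/4.45 = 0.5178 J/s.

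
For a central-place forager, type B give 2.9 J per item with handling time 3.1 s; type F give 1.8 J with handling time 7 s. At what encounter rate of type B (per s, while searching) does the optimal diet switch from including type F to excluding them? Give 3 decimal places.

0.122 per s

At the threshold, the rate on type B alone equals the profitability of type F: λ·2.9/(1 + λ·3.1) = 1.8/7 = 0.2571.
Rearranging, λ(2.9 − 0.2571×3.1) = 0.2571, so λ = 0.2571/2.103 = 0.1223 per s.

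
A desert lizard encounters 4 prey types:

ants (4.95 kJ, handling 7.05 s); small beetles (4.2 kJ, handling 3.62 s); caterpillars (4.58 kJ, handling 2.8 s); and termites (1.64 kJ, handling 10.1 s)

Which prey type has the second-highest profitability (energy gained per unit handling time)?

In descending order of E/h:
caterpillars: 4.58/2.8 = 1.64 kJ/s
small beetles: 4.2/3.62 = 1.16 kJ/s
ants: 4.95/7.05 = 0.702 kJ/s
termites: 1.64/10.1 = 0.162 kJ/s

small beetles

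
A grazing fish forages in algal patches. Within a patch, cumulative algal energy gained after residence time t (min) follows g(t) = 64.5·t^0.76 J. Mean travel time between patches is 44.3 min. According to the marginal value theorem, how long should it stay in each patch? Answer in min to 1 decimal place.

Optimal t* satisfies g'(t*) = g(t*)/(T + t*).
g'(t) = 0.76·64.5·t^-0.24. Setting 0.76·64.5·t^-0.24 = 64.5·t^0.76/(44.3+t) gives 0.76(44.3+t) = t, so 0.24·t = 0.76×44.3.
t* = 0.76×44.3/0.24 = 140.3 min.

140.3 min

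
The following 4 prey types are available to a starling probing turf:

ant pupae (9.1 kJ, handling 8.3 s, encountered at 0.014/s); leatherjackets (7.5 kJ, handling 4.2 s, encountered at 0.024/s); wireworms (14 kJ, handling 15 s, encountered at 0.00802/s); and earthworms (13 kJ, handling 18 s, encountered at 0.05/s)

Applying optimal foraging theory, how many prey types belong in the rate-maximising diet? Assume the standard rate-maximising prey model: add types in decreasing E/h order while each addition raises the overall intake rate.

4

Profitabilities (E/h, kJ/s): leatherjackets 1.79, ant pupae 1.1, wireworms 0.933, earthworms 0.722. Add prey in this order while the next type's profitability exceeds the intake rate on those already taken.
Rate on top 1: 0.1635. ant pupae: 1.1 > 0.1635 → include.
Rate on top 2: 0.2526. wireworms: 0.933 > 0.2526 → include.
Rate on top 3: 0.3138. earthworms: 0.722 > 0.3138 → include.
Optimal diet: leatherjackets, ant pupae, wireworms, earthworms — 4 of 4 types.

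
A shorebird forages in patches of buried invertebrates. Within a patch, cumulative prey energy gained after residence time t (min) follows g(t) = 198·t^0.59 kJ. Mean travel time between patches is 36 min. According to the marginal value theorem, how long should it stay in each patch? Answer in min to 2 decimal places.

Maximise g(t)/(T+t): set derivative to zero → g'(t)(T+t) = g(t).
g'(t) = 0.59·198·t^-0.41. Setting 0.59·198·t^-0.41 = 198·t^0.59/(36+t) gives 0.59(36+t) = t, so 0.41·t = 0.59×36.
t* = 0.59×36/0.41 = 51.8 min.

51.80 min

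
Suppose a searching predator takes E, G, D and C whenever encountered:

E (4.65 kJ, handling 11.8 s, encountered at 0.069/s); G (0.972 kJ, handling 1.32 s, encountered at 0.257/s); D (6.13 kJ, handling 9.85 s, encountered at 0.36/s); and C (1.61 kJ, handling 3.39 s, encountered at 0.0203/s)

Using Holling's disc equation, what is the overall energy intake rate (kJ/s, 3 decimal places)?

R = Σλ_iE_i / (1 + Σλ_ih_i)
Numerator: 0.069×4.65 + 0.257×0.972 + 0.36×6.13 + 0.0203×1.61 = 2.81
Denominator: 1 + 0.069×11.8 + 0.257×1.32 + 0.36×9.85 + 0.0203×3.39 = 5.768
R = 2.81/5.768 = 0.4872 kJ/s

0.487 kJ/s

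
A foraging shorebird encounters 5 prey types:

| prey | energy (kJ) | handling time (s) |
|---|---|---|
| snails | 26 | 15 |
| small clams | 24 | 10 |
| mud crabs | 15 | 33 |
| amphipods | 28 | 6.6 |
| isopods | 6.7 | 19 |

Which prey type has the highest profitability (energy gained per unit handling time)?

Profitability E/h (kJ/s): snails = 26/15 = 1.73, small clams = 24/10 = 2.4, mud crabs = 15/33 = 0.455, amphipods = 28/6.6 = 4.24, isopods = 6.7/19 = 0.353.
Ranked: amphipods > small clams > snails > mud crabs > isopods.

amphipods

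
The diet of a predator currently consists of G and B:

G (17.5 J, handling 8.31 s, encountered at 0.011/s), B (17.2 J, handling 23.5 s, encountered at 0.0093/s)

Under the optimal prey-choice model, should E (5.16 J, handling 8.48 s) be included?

On G and B alone, R = ΣλE/(1+Σλh) = 0.3525/1.31 = 0.2691 J/s.
Profitability of E: 5.16/8.48 = 0.6085 J/s.
Since 0.6085 > R, including E increases the long-run rate.

Yes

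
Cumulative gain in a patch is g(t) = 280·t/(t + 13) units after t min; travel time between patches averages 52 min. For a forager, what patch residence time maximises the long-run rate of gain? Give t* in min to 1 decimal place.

26.0 min

By the marginal value theorem, leave when the instantaneous gain rate g'(t) equals the habitat-wide average g(t)/(T + t).
g'(t) = 280·13/(t + 13)². Setting 280·13/(t+13)² = 280t/[(t+13)(52+t)] gives 13(52+t) = t(t+13), so t² = 13×52 = 676.
t* = √676 = 26 min.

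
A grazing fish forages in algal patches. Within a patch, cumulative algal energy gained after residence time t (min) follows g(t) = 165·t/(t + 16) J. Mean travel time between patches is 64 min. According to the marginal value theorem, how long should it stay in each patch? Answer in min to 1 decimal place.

Optimal t* satisfies g'(t*) = g(t*)/(T + t*).
g'(t) = 165·16/(t + 16)². Setting 165·16/(t+16)² = 165t/[(t+16)(64+t)] gives 16(64+t) = t(t+16), so t² = 16×64 = 1024.
t* = √1024 = 32 min.

32.0 min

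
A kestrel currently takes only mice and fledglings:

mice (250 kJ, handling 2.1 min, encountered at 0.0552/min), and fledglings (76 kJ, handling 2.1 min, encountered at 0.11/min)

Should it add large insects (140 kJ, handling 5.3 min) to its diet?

On mice and fledglings alone, R = ΣλE/(1+Σλh) = 22.16/1.347 = 16.45 kJ/min.
Profitability of large insects: 140/5.3 = 26.42 kJ/min.
Since 26.42 > R, including large insects increases the long-run rate.

Yes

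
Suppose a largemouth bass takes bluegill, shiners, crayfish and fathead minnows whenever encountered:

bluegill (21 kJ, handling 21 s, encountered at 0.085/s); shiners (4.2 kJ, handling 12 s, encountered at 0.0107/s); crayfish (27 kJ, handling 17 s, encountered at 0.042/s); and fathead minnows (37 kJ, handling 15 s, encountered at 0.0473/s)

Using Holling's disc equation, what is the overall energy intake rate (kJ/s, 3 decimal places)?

1.087 kJ/s

R = (0.085×21 + 0.0107×4.2 + 0.042×27 + 0.0473×37) / (1 + 0.085×21 + 0.0107×12 + 0.042×17 + 0.0473×15) = 4.714/4.337 = 1.087 kJ/s.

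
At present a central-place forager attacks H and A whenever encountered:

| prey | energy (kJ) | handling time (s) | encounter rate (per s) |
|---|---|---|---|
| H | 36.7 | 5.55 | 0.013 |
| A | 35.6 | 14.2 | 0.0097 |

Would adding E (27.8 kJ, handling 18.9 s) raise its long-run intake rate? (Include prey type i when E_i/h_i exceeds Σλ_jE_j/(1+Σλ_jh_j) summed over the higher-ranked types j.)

Yes

Current rate: (0.013×36.7 + 0.0097×35.6)/(1 + 0.013×5.55 + 0.0097×14.2) = 0.6797 kJ/s.
E: E/h = 27.8/18.9 = 1.471 kJ/s.
1.471 > 0.6797, so adding E raises the average — include it.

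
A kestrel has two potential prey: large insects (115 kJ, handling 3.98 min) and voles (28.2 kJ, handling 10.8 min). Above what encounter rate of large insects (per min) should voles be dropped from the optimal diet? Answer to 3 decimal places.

0.025 per min

The zero-one rule: include voles iff E₂/h₂ > λE₁/(1+λh₁). Equality gives the switch point.
λE₁h₂ = E₂ + λE₂h₁ ⇒ λ = E₂/(E₁h₂ − E₂h₁) = 28.2/(1242 − 112.2) = 0.02496 per min.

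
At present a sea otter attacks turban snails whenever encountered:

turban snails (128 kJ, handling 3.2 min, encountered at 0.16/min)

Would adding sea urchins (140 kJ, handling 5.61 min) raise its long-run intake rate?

Yes

Current rate: (0.16×128)/(1 + 0.16×3.2) = 13.54 kJ/min.
sea urchins: E/h = 140/5.61 = 24.96 kJ/min.
Since 24.96 > R, including sea urchins increases the long-run rate.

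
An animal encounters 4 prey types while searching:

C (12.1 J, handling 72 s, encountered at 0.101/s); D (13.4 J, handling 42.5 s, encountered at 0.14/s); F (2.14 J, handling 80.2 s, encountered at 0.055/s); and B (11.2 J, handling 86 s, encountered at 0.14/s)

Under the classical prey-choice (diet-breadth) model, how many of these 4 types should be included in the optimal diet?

Profitabilities (E/h, J/s): D 0.315, C 0.168, B 0.13, F 0.0267. Add prey in this order while the next type's profitability exceeds the intake rate on those already taken.
Rate on top 1: 0.2699. C: 0.168 < 0.2699 → exclude; stop.
Optimal diet: D — 1 of 4 types.

1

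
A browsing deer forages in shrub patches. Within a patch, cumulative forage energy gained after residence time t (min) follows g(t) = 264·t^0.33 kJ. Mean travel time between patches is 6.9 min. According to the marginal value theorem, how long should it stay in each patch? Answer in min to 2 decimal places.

3.40 min

Maximise g(t)/(T+t): set derivative to zero → g'(t)(T+t) = g(t).
g'(t) = 0.33·264·t^-0.67. Setting 0.33·264·t^-0.67 = 264·t^0.33/(6.9+t) gives 0.33(6.9+t) = t, so 0.67·t = 0.33×6.9.
t* = 0.33×6.9/0.67 = 3.399 min.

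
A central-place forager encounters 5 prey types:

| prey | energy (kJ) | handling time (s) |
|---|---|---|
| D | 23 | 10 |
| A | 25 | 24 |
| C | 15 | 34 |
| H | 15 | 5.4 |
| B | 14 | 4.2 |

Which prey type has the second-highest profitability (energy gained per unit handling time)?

Profitability E/h (kJ/s): D = 23/10 = 2.3, A = 25/24 = 1.04, C = 15/34 = 0.441, H = 15/5.4 = 2.78, B = 14/4.2 = 3.33.
Ranked: B > H > D > A > C.

H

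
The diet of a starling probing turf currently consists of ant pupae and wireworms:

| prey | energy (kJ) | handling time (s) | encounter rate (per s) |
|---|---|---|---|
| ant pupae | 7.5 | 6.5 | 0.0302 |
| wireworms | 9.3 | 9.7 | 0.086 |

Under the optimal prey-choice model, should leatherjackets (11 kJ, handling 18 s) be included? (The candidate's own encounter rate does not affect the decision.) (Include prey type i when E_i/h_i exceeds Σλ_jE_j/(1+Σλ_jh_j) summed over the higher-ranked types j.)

Yes

Intake rate on the current diet: R = (0.0302×7.5 + 0.086×9.3) / (1 + 0.0302×6.5 + 0.086×9.7) = 1.026/2.03 = 0.5054 kJ/s.
Profitability of leatherjackets: 11/18 = 0.6111 kJ/s.
Since 0.6111 > R, including leatherjackets increases the long-run rate.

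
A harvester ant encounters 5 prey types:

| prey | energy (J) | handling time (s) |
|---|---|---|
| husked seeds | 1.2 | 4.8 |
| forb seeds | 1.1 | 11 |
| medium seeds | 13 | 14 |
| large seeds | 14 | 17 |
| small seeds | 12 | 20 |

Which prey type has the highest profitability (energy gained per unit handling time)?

medium seeds

Profitability E/h (J/s): husked seeds = 1.2/4.8 = 0.25, forb seeds = 1.1/11 = 0.1, medium seeds = 13/14 = 0.929, large seeds = 14/17 = 0.824, small seeds = 12/20 = 0.6.
Ranked: medium seeds > large seeds > small seeds > husked seeds > forb seeds.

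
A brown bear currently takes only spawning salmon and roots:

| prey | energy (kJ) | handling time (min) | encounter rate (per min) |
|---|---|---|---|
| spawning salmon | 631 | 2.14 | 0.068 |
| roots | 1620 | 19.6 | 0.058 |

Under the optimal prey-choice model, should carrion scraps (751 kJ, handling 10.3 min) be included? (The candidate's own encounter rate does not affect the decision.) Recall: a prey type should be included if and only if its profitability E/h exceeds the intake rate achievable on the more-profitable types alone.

Yes

Current rate: (0.068×631 + 0.058×1620)/(1 + 0.068×2.14 + 0.058×19.6) = 59.97 kJ/min.
Profitability of carrion scraps: 751/10.3 = 72.91 kJ/min.
72.91 > 59.97, so adding carrion scraps raises the average — include it.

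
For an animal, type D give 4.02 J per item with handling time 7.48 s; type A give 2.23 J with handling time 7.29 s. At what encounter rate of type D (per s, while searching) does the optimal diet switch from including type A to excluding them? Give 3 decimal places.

0.177 per s

The zero-one rule: include type A iff E₂/h₂ > λE₁/(1+λh₁). Equality gives the switch point.
λE₁h₂ = E₂ + λE₂h₁ ⇒ λ = E₂/(E₁h₂ − E₂h₁) = 2.23/(29.31 − 16.68) = 0.1766 per s.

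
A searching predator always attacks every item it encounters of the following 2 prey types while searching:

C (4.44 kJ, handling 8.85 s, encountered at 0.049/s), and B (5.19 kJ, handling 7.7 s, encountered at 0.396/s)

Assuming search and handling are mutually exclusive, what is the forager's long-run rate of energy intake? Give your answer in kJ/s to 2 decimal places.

Energy encountered per unit search time: 0.049×4.44 + 0.396×5.19 = 2.273 kJ/s.
Handling time per unit search time: 0.049×8.85 + 0.396×7.7 = 3.483.
Rate = 2.273/(1 + 3.483) = 0.507 kJ/s.

0.51 kJ/s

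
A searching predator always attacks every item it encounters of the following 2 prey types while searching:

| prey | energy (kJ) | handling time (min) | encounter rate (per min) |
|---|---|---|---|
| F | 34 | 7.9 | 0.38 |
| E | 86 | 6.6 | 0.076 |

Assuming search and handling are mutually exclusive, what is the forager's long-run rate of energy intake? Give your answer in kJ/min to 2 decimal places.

4.32 kJ/min

Energy encountered per unit search time: 0.38×34 + 0.076×86 = 19.46 kJ/min.
Handling time per unit search time: 0.38×7.9 + 0.076×6.6 = 3.504.
Rate = 19.46/(1 + 3.504) = 4.32 kJ/min.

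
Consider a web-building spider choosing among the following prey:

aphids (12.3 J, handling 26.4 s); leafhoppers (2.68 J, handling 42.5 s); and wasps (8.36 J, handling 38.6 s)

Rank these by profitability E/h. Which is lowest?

leafhoppers

Profitability E/h (J/s): aphids = 12.3/26.4 = 0.466, leafhoppers = 2.68/42.5 = 0.0631, wasps = 8.36/38.6 = 0.217.
Ranked: aphids > wasps > leafhoppers.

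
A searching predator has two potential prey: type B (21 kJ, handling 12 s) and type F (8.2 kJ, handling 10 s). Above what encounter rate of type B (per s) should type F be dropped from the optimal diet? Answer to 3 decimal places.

0.073 per s

Drop type F once their profitability E₂/h₂ falls below the rate achievable on type B alone: E₂/h₂ = λE₁/(1 + λh₁).
Solve for λ: λE₁h₂ = E₂(1 + λh₁) → λ(E₁h₂ − E₂h₁) = E₂ → λ = E₂/(E₁h₂ − E₂h₁).
λ = 8.2/(21×10 − 8.2×12) = 8.2/111.6 = 0.07348 per s.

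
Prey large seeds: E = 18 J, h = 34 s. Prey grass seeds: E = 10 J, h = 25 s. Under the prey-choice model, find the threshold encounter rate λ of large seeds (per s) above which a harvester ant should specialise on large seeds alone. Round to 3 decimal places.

At the threshold, the rate on large seeds alone equals the profitability of grass seeds: λ·18/(1 + λ·34) = 10/25 = 0.4.
Rearranging, λ(18 − 0.4×34) = 0.4, so λ = 0.4/4.4 = 0.09091 per s.

0.091 per s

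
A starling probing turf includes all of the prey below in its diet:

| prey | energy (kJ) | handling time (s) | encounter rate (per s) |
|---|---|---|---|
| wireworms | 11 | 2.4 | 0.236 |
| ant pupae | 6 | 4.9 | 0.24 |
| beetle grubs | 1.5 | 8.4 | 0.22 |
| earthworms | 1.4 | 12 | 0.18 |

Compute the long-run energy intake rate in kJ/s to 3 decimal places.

0.684 kJ/s

Energy encountered per unit search time: 0.236×11 + 0.24×6 + 0.22×1.5 + 0.18×1.4 = 4.618 kJ/s.
Handling time per unit search time: 0.236×2.4 + 0.24×4.9 + 0.22×8.4 + 0.18×12 = 5.75.
Rate = 4.618/(1 + 5.75) = 0.6841 kJ/s.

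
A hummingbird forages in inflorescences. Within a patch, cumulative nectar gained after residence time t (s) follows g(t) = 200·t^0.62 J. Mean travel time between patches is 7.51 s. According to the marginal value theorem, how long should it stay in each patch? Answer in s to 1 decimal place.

Maximise g(t)/(T+t): set derivative to zero → g'(t)(T+t) = g(t).
g'(t) = 0.62·200·t^-0.38. Setting 0.62·200·t^-0.38 = 200·t^0.62/(7.51+t) gives 0.62(7.51+t) = t, so 0.38·t = 0.62×7.51.
t* = 0.62×7.51/0.38 = 12.25 s.

12.3 s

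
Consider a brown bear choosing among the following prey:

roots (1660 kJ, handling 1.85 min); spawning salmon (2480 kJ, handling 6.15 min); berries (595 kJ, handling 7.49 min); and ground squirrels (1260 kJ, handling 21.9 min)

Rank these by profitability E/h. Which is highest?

Profitability E/h (kJ/min): roots = 1660/1.85 = 897, spawning salmon = 2480/6.15 = 403, berries = 595/7.49 = 79.4, ground squirrels = 1260/21.9 = 57.5.
Ranked: roots > spawning salmon > berries > ground squirrels.

roots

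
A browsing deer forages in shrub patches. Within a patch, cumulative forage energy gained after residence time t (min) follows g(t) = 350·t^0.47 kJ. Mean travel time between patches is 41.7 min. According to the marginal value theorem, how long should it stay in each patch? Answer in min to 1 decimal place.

By the marginal value theorem, leave when the instantaneous gain rate g'(t) equals the habitat-wide average g(t)/(T + t).
g'(t) = 0.47·350·t^-0.53. Setting 0.47·350·t^-0.53 = 350·t^0.47/(41.7+t) gives 0.47(41.7+t) = t, so 0.53·t = 0.47×41.7.
t* = 0.47×41.7/0.53 = 36.98 min.

37.0 min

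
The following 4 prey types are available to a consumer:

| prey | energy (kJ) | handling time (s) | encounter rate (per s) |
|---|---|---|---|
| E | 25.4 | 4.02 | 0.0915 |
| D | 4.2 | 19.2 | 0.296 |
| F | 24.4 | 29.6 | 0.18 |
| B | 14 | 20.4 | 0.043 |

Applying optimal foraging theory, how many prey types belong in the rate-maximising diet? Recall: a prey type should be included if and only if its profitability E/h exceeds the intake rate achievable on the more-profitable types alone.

1

Rank by E/h (kJ/s): E 6.32, F 0.824, B 0.686, D 0.219. Include each in turn until the next type's E/h falls below the running intake rate.
Rate on top 1: 1.699. F: 0.824 < 1.699 → exclude; stop.
Optimal diet: E — 1 of 4 types.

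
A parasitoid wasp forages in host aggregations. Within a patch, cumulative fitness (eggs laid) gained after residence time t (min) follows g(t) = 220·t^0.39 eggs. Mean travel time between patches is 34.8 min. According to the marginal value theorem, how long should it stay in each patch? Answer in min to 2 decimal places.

Maximise g(t)/(T+t): set derivative to zero → g'(t)(T+t) = g(t).
g'(t) = 0.39·220·t^-0.61. Setting 0.39·220·t^-0.61 = 220·t^0.39/(34.8+t) gives 0.39(34.8+t) = t, so 0.61·t = 0.39×34.8.
t* = 0.39×34.8/0.61 = 22.25 min.

22.25 min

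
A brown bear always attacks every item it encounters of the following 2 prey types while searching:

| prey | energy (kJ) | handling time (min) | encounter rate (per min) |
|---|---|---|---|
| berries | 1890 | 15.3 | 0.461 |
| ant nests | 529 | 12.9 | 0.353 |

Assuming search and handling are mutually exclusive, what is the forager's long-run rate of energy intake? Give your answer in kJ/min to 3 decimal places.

R = (0.461×1890 + 0.353×529) / (1 + 0.461×15.3 + 0.353×12.9) = 1058/12.61 = 83.92 kJ/min.

83.924 kJ/min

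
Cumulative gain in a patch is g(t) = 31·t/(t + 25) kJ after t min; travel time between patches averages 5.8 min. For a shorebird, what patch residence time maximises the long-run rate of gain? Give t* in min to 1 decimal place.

12.0 min

Maximise g(t)/(T+t): set derivative to zero → g'(t)(T+t) = g(t).
g'(t) = 31·25/(t + 25)². Setting 31·25/(t+25)² = 31t/[(t+25)(5.8+t)] gives 25(5.8+t) = t(t+25), so t² = 25×5.8 = 145.
t* = √145 = 12.04 min.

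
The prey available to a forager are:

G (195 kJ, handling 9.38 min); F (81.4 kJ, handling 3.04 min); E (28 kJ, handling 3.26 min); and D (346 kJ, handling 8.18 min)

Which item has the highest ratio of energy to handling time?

D

Profitability E/h (kJ/min): G = 195/9.38 = 20.8, F = 81.4/3.04 = 26.8, E = 28/3.26 = 8.59, D = 346/8.18 = 42.3.
Ranked: D > F > G > E.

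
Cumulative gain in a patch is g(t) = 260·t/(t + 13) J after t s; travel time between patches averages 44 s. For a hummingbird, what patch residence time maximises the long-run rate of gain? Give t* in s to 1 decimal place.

Maximise g(t)/(T+t): set derivative to zero → g'(t)(T+t) = g(t).
g'(t) = 260·13/(t + 13)². Setting 260·13/(t+13)² = 260t/[(t+13)(44+t)] gives 13(44+t) = t(t+13), so t² = 13×44 = 572.
t* = √572 = 23.92 s.

23.9 s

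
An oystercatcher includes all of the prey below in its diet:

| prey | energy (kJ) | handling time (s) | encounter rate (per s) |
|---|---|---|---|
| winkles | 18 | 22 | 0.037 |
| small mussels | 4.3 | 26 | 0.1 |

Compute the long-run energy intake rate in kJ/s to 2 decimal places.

Energy encountered per unit search time: 0.037×18 + 0.1×4.3 = 1.096 kJ/s.
Handling time per unit search time: 0.037×22 + 0.1×26 = 3.414.
Rate = 1.096/(1 + 3.414) = 0.2483 kJ/s.

0.25 kJ/s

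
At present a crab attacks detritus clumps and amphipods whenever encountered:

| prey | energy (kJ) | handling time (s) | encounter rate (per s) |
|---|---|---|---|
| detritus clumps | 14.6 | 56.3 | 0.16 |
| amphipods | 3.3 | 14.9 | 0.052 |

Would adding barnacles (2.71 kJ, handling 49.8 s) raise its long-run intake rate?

No

Current rate: (0.16×14.6 + 0.052×3.3)/(1 + 0.16×56.3 + 0.052×14.9) = 0.2326 kJ/s.
Profitability of barnacles: 2.71/49.8 = 0.05442 kJ/s.
Since 0.05442 < R, time spent handling barnacles is better spent searching.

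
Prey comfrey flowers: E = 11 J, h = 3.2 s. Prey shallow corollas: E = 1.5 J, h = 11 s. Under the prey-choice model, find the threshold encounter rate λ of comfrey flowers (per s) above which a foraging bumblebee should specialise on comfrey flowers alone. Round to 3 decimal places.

0.013 per s

Drop shallow corollas once their profitability E₂/h₂ falls below the rate achievable on comfrey flowers alone: E₂/h₂ = λE₁/(1 + λh₁).
Solve for λ: λE₁h₂ = E₂(1 + λh₁) → λ(E₁h₂ − E₂h₁) = E₂ → λ = E₂/(E₁h₂ − E₂h₁).
λ = 1.5/(11×11 − 1.5×3.2) = 1.5/116.2 = 0.01291 per s.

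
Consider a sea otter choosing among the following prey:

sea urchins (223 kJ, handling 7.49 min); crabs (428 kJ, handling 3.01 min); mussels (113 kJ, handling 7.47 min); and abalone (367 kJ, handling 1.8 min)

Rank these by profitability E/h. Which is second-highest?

crabs

Profitability E/h (kJ/min): sea urchins = 223/7.49 = 29.8, crabs = 428/3.01 = 142, mussels = 113/7.47 = 15.1, abalone = 367/1.8 = 204.
Ranked: abalone > crabs > sea urchins > mussels.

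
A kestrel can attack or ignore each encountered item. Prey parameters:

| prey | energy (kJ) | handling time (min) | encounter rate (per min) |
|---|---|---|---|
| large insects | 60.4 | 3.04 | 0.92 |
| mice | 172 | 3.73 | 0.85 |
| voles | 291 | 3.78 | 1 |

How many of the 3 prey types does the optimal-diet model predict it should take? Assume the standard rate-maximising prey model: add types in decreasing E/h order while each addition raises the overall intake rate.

Profitabilities (E/h, kJ/min): voles 77, mice 46.1, large insects 19.9. Add prey in this order while the next type's profitability exceeds the intake rate on those already taken.
Rate on top 1: 60.88. mice: 46.1 < 60.88 → exclude; stop.
Optimal diet: voles — 1 of 3 types.

1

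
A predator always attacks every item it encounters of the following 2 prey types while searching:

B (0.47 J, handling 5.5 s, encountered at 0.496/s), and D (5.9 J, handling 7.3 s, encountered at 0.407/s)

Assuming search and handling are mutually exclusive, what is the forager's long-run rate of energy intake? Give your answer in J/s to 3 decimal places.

0.393 J/s

R = Σλ_iE_i / (1 + Σλ_ih_i)
Numerator: 0.496×0.47 + 0.407×5.9 = 2.634
Denominator: 1 + 0.496×5.5 + 0.407×7.3 = 6.699
R = 2.634/6.699 = 0.3932 J/s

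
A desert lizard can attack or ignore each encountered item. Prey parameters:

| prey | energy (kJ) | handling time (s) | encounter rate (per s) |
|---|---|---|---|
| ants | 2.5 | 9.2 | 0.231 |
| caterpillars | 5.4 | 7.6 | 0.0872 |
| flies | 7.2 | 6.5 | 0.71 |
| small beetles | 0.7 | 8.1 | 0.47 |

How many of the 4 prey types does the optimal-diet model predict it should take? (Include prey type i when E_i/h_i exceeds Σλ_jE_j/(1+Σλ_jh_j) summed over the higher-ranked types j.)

E/h in descending order: flies 1.11, caterpillars 0.711, ants 0.272, small beetles 0.0864 kJ/s. The optimal diet is the largest prefix of this list for which every included type satisfies E_i/h_i > R on the types above it.
Rate on top 1: 0.9104. caterpillars: 0.711 < 0.9104 → exclude; stop.
Optimal diet: flies — 1 of 4 types.

1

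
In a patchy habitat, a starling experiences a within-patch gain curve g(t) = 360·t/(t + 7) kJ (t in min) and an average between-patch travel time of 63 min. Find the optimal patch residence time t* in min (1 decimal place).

21.0 min

By the marginal value theorem, leave when the instantaneous gain rate g'(t) equals the habitat-wide average g(t)/(T + t).
g'(t) = 360·7/(t + 7)². Setting 360·7/(t+7)² = 360t/[(t+7)(63+t)] gives 7(63+t) = t(t+7), so t² = 7×63 = 441.
t* = √441 = 21 min.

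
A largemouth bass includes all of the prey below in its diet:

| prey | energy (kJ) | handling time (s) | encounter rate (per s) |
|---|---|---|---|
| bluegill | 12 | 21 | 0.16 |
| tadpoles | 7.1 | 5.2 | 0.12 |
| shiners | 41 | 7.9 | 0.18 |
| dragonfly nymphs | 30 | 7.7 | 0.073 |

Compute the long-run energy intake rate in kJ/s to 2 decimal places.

R = (0.16×12 + 0.12×7.1 + 0.18×41 + 0.073×30) / (1 + 0.16×21 + 0.12×5.2 + 0.18×7.9 + 0.073×7.7) = 12.34/6.968 = 1.771 kJ/s.

1.77 kJ/s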